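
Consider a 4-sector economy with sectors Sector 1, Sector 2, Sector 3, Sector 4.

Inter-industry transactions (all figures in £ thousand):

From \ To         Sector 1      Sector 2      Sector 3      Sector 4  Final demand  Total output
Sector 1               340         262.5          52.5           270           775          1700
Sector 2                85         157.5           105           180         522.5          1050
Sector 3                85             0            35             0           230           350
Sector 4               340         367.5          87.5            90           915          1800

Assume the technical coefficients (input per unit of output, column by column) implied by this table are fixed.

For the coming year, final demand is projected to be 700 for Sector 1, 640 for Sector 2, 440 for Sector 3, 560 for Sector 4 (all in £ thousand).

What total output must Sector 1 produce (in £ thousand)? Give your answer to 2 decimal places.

x_1 = 1661.10

Technical coefficients a_ij = z_ij / X_j:
  a_11 = 340/1700 = 0.20, a_21 = 85/1700 = 0.05, a_31 = 85/1700 = 0.05, a_41 = 340/1700 = 0.20
  a_12 = 262.5/1050 = 0.25, a_22 = 157.5/1050 = 0.15, a_32 = 0/1050 = 0.00, a_42 = 367.5/1050 = 0.35
  a_13 = 52.5/350 = 0.15, a_23 = 105/350 = 0.30, a_33 = 35/350 = 0.10, a_43 = 87.5/350 = 0.25
  a_14 = 270/1800 = 0.15, a_24 = 180/1800 = 0.10, a_34 = 0/1800 = 0.00, a_44 = 90/1800 = 0.05
I − A =
  [   0.80    -0.25    -0.15    -0.15]
  [  -0.05     0.85    -0.30    -0.10]
  [  -0.05     0.00     0.90     0.00]
  [  -0.20    -0.35    -0.25     0.95]
Compute the cofactors C_ij = (−1)^(i+j)·(3×3 minor ij) of I−A; the adjugate is their transpose:
adj(I−A) = Cᵀ =
  [ 0.695250   0.261000   0.241000   0.137250]
  [ 0.076250   0.648000   0.251000   0.080250]
  [ 0.038625   0.014500   0.573000   0.007625]
  [ 0.184625   0.297500   0.294000   0.590625]
det(I−A) = Σ_j (I−A)_1j·C_1j = (0.80)(0.695250) + (-0.25)(0.076250) + (-0.15)(0.038625) + (-0.15)(0.184625) = 0.50365
(I − A)⁻¹ = adj(I−A) / det(I−A) ≈
  [   1.3804     0.5182     0.4785     0.2725]
  [   0.1514     1.2866     0.4984     0.1593]
  [   0.0767     0.0288     1.1377     0.0151]
  [   0.3666     0.5907     0.5837     1.1727]
x = (I − A)⁻¹ d = adj(I−A)·d / det(I−A), with det(I−A) = 0.50365:
  x_1 = (0.695250·700 + 0.261000·640 + 0.241000·440 + 0.137250·560) / 0.50365 = 836.615 / 0.50365 ≈ 1661.10
  x_2 = (0.076250·700 + 0.648000·640 + 0.251000·440 + 0.080250·560) / 0.50365 = 623.475 / 0.50365 ≈ 1237.91
  x_3 = (0.038625·700 + 0.014500·640 + 0.573000·440 + 0.007625·560) / 0.50365 = 292.7075 / 0.50365 ≈ 581.17
  x_4 = (0.184625·700 + 0.297500·640 + 0.294000·440 + 0.590625·560) / 0.50365 = 779.7475 / 0.50365 ≈ 1548.19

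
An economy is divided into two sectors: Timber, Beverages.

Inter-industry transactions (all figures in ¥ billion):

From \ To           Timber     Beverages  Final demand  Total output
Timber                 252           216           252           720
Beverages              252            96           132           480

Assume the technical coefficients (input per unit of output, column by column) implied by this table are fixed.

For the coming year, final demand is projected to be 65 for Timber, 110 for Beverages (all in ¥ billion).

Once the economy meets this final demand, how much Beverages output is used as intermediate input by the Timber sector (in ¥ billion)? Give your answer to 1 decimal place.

Technical coefficients a_ij = z_ij / X_j:
  a_11 = 252/720 = 0.35, a_21 = 252/720 = 0.35
  a_12 = 216/480 = 0.45, a_22 = 96/480 = 0.20
I − A =
  [   0.65    -0.45]
  [  -0.35     0.80]
det(I−A) = (0.65)(0.80) − (-0.45)(-0.35) = 0.3625
adj(I−A) = [[0.80, 0.45], [0.35, 0.65]]
(I − A)⁻¹ = adj(I−A) / det(I−A) ≈
  [   2.2069     1.2414]
  [   0.9655     1.7931]
First solve x = (I − A)⁻¹ d = adj(I−A)·d / det(I−A); in particular x_1 = (0.80·65 + 0.45·110) / 0.3625 = 101.50 / 0.3625 = 280.000.
Intermediate flow from 2 to 1: z_21 = a_21 · x_1 = 0.35 × 101.50 / 0.3625 = 35.525 / 0.3625 = 98.0.

z_21 = 98.0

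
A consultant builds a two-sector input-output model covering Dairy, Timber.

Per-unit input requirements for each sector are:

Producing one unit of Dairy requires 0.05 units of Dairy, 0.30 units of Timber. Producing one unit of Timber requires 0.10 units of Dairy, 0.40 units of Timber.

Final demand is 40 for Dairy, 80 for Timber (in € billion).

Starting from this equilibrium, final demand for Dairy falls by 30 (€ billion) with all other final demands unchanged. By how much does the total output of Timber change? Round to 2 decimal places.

Δx_2 = -16.67

I − A =
  [   0.95    -0.10]
  [  -0.30     0.60]
det(I−A) = (0.95)(0.60) − (-0.10)(-0.30) = 0.5400
adj(I−A) = [[0.60, 0.10], [0.30, 0.95]]
(I − A)⁻¹ = adj(I−A) / det(I−A) ≈
  [   1.1111     0.1852]
  [   0.5556     1.7593]
Δx = (I − A)⁻¹ Δd with Δd having -30 in the Dairy component and 0 elsewhere.
So Δx_2 = L_21 · (-30), where L_21 = adj(I−A)_21 / det(I−A) = 0.30 / 0.5400.
Δx_2 = 0.30 × (-30) / 0.5400 = -9.00 / 0.5400 ≈ -16.67.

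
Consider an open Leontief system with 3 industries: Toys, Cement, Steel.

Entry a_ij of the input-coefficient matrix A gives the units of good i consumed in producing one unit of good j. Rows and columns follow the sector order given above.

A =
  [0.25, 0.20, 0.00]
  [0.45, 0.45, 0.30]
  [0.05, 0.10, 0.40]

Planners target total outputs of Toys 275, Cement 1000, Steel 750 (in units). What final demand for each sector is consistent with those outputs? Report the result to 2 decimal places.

I − A =
  [   0.75    -0.20     0.00]
  [  -0.45     0.55    -0.30]
  [  -0.05    -0.10     0.60]
d = (I − A) x:
  d_1 = (+0.75)·275 + (-0.20)·1000 + (+0.00)·750 = 6.25
  d_2 = (-0.45)·275 + (+0.55)·1000 + (-0.30)·750 = 201.25
  d_3 = (-0.05)·275 + (-0.10)·1000 + (+0.60)·750 = 336.25

d_1 = 6.25, d_2 = 201.25, d_3 = 336.25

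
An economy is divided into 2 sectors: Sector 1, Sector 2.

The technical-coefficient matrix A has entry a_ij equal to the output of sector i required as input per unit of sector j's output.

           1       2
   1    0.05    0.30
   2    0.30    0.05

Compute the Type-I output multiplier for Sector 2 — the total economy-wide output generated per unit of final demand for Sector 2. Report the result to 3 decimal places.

I − A =
  [   0.95    -0.30]
  [  -0.30     0.95]
det(I−A) = (0.95)(0.95) − (-0.30)(-0.30) = 0.8125
adj(I−A) = [[0.95, 0.30], [0.30, 0.95]]
(I − A)⁻¹ = adj(I−A) / det(I−A) ≈
  [   1.1692     0.3692]
  [   0.3692     1.1692]
The output multiplier for sector j is the column-j sum of the Leontief inverse (I − A)⁻¹ = adj(I−A) / det(I−A).
Column 2 of adj(I−A): (0.30, 0.95); det(I−A) = 0.8125.
m_2 = (0.30 + 0.95) / 0.8125 = 1.25 / 0.8125 ≈ 1.538.

m_2 = 1.538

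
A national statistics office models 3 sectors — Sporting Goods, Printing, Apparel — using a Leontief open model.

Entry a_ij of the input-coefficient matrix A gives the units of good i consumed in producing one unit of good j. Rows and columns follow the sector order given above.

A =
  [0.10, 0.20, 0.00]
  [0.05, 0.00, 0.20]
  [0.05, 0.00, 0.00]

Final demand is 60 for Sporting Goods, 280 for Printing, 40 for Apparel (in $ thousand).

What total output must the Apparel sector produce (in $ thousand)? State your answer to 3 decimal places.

x_A = 46.622

I − A =
  [   0.90    -0.20     0.00]
  [  -0.05     1.00    -0.20]
  [  -0.05     0.00     1.00]
Cofactors of I−A, C_ij = (−1)^(i+j)·(minor ij) (rows/columns in the sector order above):
  C_11 = (1.00)(1.00) − (-0.20)(0.00) = 1.0000
  C_12 = −[(-0.05)(1.00) − (-0.20)(-0.05)] = 0.0600
  C_13 = (-0.05)(0.00) − (1.00)(-0.05) = 0.0500
  C_21 = −[(-0.20)(1.00) − (0.00)(0.00)] = 0.2000
  C_22 = (0.90)(1.00) − (0.00)(-0.05) = 0.9000
  C_23 = −[(0.90)(0.00) − (-0.20)(-0.05)] = 0.0100
  C_31 = (-0.20)(-0.20) − (0.00)(1.00) = 0.0400
  C_32 = −[(0.90)(-0.20) − (0.00)(-0.05)] = 0.1800
  C_33 = (0.90)(1.00) − (-0.20)(-0.05) = 0.8900
det(I−A) = Σ_j (I−A)_1j·C_1j = (0.90)(1.0000) + (-0.20)(0.0600) + (0.00)(0.0500) = 0.8880
adj(I−A) = Cᵀ =
  [ 1.0000   0.2000   0.0400]
  [ 0.0600   0.9000   0.1800]
  [ 0.0500   0.0100   0.8900]
(I − A)⁻¹ = adj(I−A) / det(I−A) ≈
  [   1.1261     0.2252     0.0450]
  [   0.0676     1.0135     0.2027]
  [   0.0563     0.0113     1.0023]
x = (I − A)⁻¹ d = adj(I−A)·d / det(I−A), with det(I−A) = 0.8880:
  x_S = (1.0000·60 + 0.2000·280 + 0.0400·40) / 0.8880 = 117.60 / 0.8880 ≈ 132.432
  x_P = (0.0600·60 + 0.9000·280 + 0.1800·40) / 0.8880 = 262.80 / 0.8880 ≈ 295.946
  x_A = (0.0500·60 + 0.0100·280 + 0.8900·40) / 0.8880 = 41.40 / 0.8880 ≈ 46.622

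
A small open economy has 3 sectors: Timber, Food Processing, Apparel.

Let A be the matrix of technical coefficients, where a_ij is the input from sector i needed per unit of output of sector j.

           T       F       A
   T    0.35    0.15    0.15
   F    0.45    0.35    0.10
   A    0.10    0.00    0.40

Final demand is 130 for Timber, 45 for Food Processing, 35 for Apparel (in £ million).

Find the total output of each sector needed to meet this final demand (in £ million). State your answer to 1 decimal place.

I − A =
  [   0.65    -0.15    -0.15]
  [  -0.45     0.65    -0.10]
  [  -0.10     0.00     0.60]
Cofactors of I−A, C_ij = (−1)^(i+j)·(minor ij) (rows/columns in the sector order above):
  C_11 = (0.65)(0.60) − (-0.10)(0.00) = 0.3900
  C_12 = −[(-0.45)(0.60) − (-0.10)(-0.10)] = 0.2800
  C_13 = (-0.45)(0.00) − (0.65)(-0.10) = 0.0650
  C_21 = −[(-0.15)(0.60) − (-0.15)(0.00)] = 0.0900
  C_22 = (0.65)(0.60) − (-0.15)(-0.10) = 0.3750
  C_23 = −[(0.65)(0.00) − (-0.15)(-0.10)] = 0.0150
  C_31 = (-0.15)(-0.10) − (-0.15)(0.65) = 0.1125
  C_32 = −[(0.65)(-0.10) − (-0.15)(-0.45)] = 0.1325
  C_33 = (0.65)(0.65) − (-0.15)(-0.45) = 0.3550
det(I−A) = Σ_j (I−A)_1j·C_1j = (0.65)(0.3900) + (-0.15)(0.2800) + (-0.15)(0.0650) = 0.20175
adj(I−A) = Cᵀ =
  [ 0.3900   0.0900   0.1125]
  [ 0.2800   0.3750   0.1325]
  [ 0.0650   0.0150   0.3550]
(I − A)⁻¹ = adj(I−A) / det(I−A) ≈
  [   1.9331     0.4461     0.5576]
  [   1.3879     1.8587     0.6568]
  [   0.3222     0.0743     1.7596]
x = (I − A)⁻¹ d = adj(I−A)·d / det(I−A), with det(I−A) = 0.20175:
  x_T = (0.3900·130 + 0.0900·45 + 0.1125·35) / 0.20175 = 58.6875 / 0.20175 ≈ 290.9
  x_F = (0.2800·130 + 0.3750·45 + 0.1325·35) / 0.20175 = 57.9125 / 0.20175 ≈ 287.1
  x_A = (0.0650·130 + 0.0150·45 + 0.3550·35) / 0.20175 = 21.55 / 0.20175 ≈ 106.8

x_T = 290.9, x_F = 287.1, x_A = 106.8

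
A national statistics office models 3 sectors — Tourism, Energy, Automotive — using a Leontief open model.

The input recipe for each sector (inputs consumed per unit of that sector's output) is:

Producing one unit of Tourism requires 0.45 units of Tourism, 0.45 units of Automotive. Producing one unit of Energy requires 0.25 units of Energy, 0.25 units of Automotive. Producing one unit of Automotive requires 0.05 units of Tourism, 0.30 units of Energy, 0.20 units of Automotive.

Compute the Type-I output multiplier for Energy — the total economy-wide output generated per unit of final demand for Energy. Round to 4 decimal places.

I − A =
  [   0.55     0.00    -0.05]
  [   0.00     0.75    -0.30]
  [  -0.45    -0.25     0.80]
Cofactors of I−A, C_ij = (−1)^(i+j)·(minor ij) (rows/columns in the sector order above):
  C_11 = (0.75)(0.80) − (-0.30)(-0.25) = 0.5250
  C_12 = −[(0.00)(0.80) − (-0.30)(-0.45)] = 0.1350
  C_13 = (0.00)(-0.25) − (0.75)(-0.45) = 0.3375
  C_21 = −[(0.00)(0.80) − (-0.05)(-0.25)] = 0.0125
  C_22 = (0.55)(0.80) − (-0.05)(-0.45) = 0.4175
  C_23 = −[(0.55)(-0.25) − (0.00)(-0.45)] = 0.1375
  C_31 = (0.00)(-0.30) − (-0.05)(0.75) = 0.0375
  C_32 = −[(0.55)(-0.30) − (-0.05)(0.00)] = 0.1650
  C_33 = (0.55)(0.75) − (0.00)(0.00) = 0.4125
det(I−A) = Σ_j (I−A)_1j·C_1j = (0.55)(0.5250) + (0.00)(0.1350) + (-0.05)(0.3375) = 0.271875
adj(I−A) = Cᵀ =
  [ 0.5250   0.0125   0.0375]
  [ 0.1350   0.4175   0.1650]
  [ 0.3375   0.1375   0.4125]
(I − A)⁻¹ = adj(I−A) / det(I−A) ≈
  [   1.93103     0.04598     0.13793]
  [   0.49655     1.53563     0.60690]
  [   1.24138     0.50575     1.51724]
The output multiplier for sector j is the column-j sum of the Leontief inverse (I − A)⁻¹ = adj(I−A) / det(I−A).
Column 2 of adj(I−A): (0.0125, 0.4175, 0.1375); det(I−A) = 0.271875.
m_2 = (0.0125 + 0.4175 + 0.1375) / 0.271875 = 0.5675 / 0.271875 ≈ 2.0874.

m_2 = 2.0874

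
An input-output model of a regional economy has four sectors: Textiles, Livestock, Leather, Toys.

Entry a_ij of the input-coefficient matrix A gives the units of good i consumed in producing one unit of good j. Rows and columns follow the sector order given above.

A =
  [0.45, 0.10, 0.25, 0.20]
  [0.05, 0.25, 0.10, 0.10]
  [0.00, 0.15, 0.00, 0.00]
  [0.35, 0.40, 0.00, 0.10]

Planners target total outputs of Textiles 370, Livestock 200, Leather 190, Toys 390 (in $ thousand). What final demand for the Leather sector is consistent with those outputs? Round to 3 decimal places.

d_3 = 160.000

I − A =
  [   0.55    -0.10    -0.25    -0.20]
  [  -0.05     0.75    -0.10    -0.10]
  [   0.00    -0.15     1.00     0.00]
  [  -0.35    -0.40     0.00     0.90]
d = (I − A) x:
  d_1 = (+0.55)·370 + (-0.10)·200 + (-0.25)·190 + (-0.20)·390 = 58.000
  d_2 = (-0.05)·370 + (+0.75)·200 + (-0.10)·190 + (-0.10)·390 = 73.500
  d_3 = (+0.00)·370 + (-0.15)·200 + (+1.00)·190 + (+0.00)·390 = 160.000
  d_4 = (-0.35)·370 + (-0.40)·200 + (+0.00)·190 + (+0.90)·390 = 141.500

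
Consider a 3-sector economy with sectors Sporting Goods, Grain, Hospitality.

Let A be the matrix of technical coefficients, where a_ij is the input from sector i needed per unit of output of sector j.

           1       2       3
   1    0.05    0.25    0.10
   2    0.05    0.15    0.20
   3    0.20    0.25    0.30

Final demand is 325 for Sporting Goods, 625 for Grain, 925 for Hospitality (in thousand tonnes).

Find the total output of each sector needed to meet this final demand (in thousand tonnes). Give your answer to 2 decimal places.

x_1 = 888.20, x_2 = 1264.43, x_3 = 2026.78

I − A =
  [   0.95    -0.25    -0.10]
  [  -0.05     0.85    -0.20]
  [  -0.20    -0.25     0.70]
Cofactors of I−A, C_ij = (−1)^(i+j)·(minor ij) (rows/columns in the sector order above):
  C_11 = (0.85)(0.70) − (-0.20)(-0.25) = 0.5450
  C_12 = −[(-0.05)(0.70) − (-0.20)(-0.20)] = 0.0750
  C_13 = (-0.05)(-0.25) − (0.85)(-0.20) = 0.1825
  C_21 = −[(-0.25)(0.70) − (-0.10)(-0.25)] = 0.2000
  C_22 = (0.95)(0.70) − (-0.10)(-0.20) = 0.6450
  C_23 = −[(0.95)(-0.25) − (-0.25)(-0.20)] = 0.2875
  C_31 = (-0.25)(-0.20) − (-0.10)(0.85) = 0.1350
  C_32 = −[(0.95)(-0.20) − (-0.10)(-0.05)] = 0.1950
  C_33 = (0.95)(0.85) − (-0.25)(-0.05) = 0.7950
det(I−A) = Σ_j (I−A)_1j·C_1j = (0.95)(0.5450) + (-0.25)(0.0750) + (-0.10)(0.1825) = 0.48075
adj(I−A) = Cᵀ =
  [ 0.5450   0.2000   0.1350]
  [ 0.0750   0.6450   0.1950]
  [ 0.1825   0.2875   0.7950]
(I − A)⁻¹ = adj(I−A) / det(I−A) ≈
  [   1.1336     0.4160     0.2808]
  [   0.1560     1.3417     0.4056]
  [   0.3796     0.5980     1.6537]
x = (I − A)⁻¹ d = adj(I−A)·d / det(I−A), with det(I−A) = 0.48075:
  x_1 = (0.5450·325 + 0.2000·625 + 0.1350·925) / 0.48075 = 427.00 / 0.48075 ≈ 888.20
  x_2 = (0.0750·325 + 0.6450·625 + 0.1950·925) / 0.48075 = 607.875 / 0.48075 ≈ 1264.43
  x_3 = (0.1825·325 + 0.2875·625 + 0.7950·925) / 0.48075 = 974.375 / 0.48075 ≈ 2026.78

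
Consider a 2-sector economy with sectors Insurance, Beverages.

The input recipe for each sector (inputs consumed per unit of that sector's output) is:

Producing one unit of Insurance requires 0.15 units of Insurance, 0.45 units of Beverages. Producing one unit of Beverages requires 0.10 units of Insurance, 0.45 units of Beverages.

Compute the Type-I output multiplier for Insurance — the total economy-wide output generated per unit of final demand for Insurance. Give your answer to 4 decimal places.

m_1 = 2.3669

I − A =
  [   0.85    -0.10]
  [  -0.45     0.55]
det(I−A) = (0.85)(0.55) − (-0.10)(-0.45) = 0.4225
adj(I−A) = [[0.55, 0.10], [0.45, 0.85]]
(I − A)⁻¹ = adj(I−A) / det(I−A) ≈
  [   1.30178     0.23669]
  [   1.06509     2.01183]
The output multiplier for sector j is the column-j sum of the Leontief inverse (I − A)⁻¹ = adj(I−A) / det(I−A).
Column 1 of adj(I−A): (0.55, 0.45); det(I−A) = 0.4225.
m_1 = (0.55 + 0.45) / 0.4225 = 1.00 / 0.4225 ≈ 2.3669.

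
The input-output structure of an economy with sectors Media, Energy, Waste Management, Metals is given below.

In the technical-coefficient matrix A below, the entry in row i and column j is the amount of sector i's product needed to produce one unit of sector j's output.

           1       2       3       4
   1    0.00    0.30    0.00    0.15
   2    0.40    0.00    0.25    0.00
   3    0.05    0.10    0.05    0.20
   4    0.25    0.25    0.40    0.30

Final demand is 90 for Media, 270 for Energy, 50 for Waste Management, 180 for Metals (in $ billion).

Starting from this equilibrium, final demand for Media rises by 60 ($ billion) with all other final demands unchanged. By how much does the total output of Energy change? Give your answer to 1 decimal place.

Δx_2 = 36.2

I − A =
  [   1.00    -0.30     0.00    -0.15]
  [  -0.40     1.00    -0.25     0.00]
  [  -0.05    -0.10     0.95    -0.20]
  [  -0.25    -0.25    -0.40     0.70]
Compute the cofactors C_ij = (−1)^(i+j)·(3×3 minor ij) of I−A; the adjugate is their transpose:
adj(I−A) = Cᵀ =
  [ 0.555000   0.217125   0.121875   0.153750]
  [ 0.255250   0.546375   0.189625   0.108875]
  [ 0.133000   0.143625   0.563500   0.189500]
  [ 0.365375   0.354750   0.433250   0.807250]
det(I−A) = Σ_j (I−A)_1j·C_1j = (1.00)(0.555000) + (-0.30)(0.255250) + (0.00)(0.133000) + (-0.15)(0.365375) = 0.42361875
(I − A)⁻¹ = adj(I−A) / det(I−A) ≈
  [   1.3101     0.5125     0.2877     0.3629]
  [   0.6025     1.2898     0.4476     0.2570]
  [   0.3140     0.3390     1.3302     0.4473]
  [   0.8625     0.8374     1.0227     1.9056]
Δx = (I − A)⁻¹ Δd with Δd having +60 in the Media component and 0 elsewhere.
So Δx_2 = L_21 · (+60), where L_21 = adj(I−A)_21 / det(I−A) = 0.255250 / 0.42361875.
Δx_2 = 0.255250 × (+60) / 0.42361875 = 15.315 / 0.42361875 ≈ 36.2.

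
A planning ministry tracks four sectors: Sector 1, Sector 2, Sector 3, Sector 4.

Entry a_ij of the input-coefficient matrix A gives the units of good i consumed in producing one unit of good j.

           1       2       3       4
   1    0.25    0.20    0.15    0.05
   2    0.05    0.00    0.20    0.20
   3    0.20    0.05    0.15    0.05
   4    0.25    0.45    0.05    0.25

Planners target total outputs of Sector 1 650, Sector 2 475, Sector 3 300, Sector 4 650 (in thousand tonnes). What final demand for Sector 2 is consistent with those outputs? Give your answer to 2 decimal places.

d_2 = 252.50

I − A =
  [   0.75    -0.20    -0.15    -0.05]
  [  -0.05     1.00    -0.20    -0.20]
  [  -0.20    -0.05     0.85    -0.05]
  [  -0.25    -0.45    -0.05     0.75]
d = (I − A) x:
  d_1 = (+0.75)·650 + (-0.20)·475 + (-0.15)·300 + (-0.05)·650 = 315.00
  d_2 = (-0.05)·650 + (+1.00)·475 + (-0.20)·300 + (-0.20)·650 = 252.50
  d_3 = (-0.20)·650 + (-0.05)·475 + (+0.85)·300 + (-0.05)·650 = 68.75
  d_4 = (-0.25)·650 + (-0.45)·475 + (-0.05)·300 + (+0.75)·650 = 96.25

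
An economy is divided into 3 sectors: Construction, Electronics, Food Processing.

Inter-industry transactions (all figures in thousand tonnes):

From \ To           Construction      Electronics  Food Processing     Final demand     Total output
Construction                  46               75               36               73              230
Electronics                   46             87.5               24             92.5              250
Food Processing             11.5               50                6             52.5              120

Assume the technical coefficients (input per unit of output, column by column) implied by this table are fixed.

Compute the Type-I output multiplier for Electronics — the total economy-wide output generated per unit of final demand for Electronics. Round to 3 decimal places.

Technical coefficients a_ij = z_ij / X_j:
  a_CC = 46/230 = 0.20, a_EC = 46/230 = 0.20, a_FC = 11.5/230 = 0.05
  a_CE = 75/250 = 0.30, a_EE = 87.5/250 = 0.35, a_FE = 50/250 = 0.20
  a_CF = 36/120 = 0.30, a_EF = 24/120 = 0.20, a_FF = 6/120 = 0.05
I − A =
  [   0.80    -0.30    -0.30]
  [  -0.20     0.65    -0.20]
  [  -0.05    -0.20     0.95]
Cofactors of I−A, C_ij = (−1)^(i+j)·(minor ij) (rows/columns in the sector order above):
  C_11 = (0.65)(0.95) − (-0.20)(-0.20) = 0.5775
  C_12 = −[(-0.20)(0.95) − (-0.20)(-0.05)] = 0.2000
  C_13 = (-0.20)(-0.20) − (0.65)(-0.05) = 0.0725
  C_21 = −[(-0.30)(0.95) − (-0.30)(-0.20)] = 0.3450
  C_22 = (0.80)(0.95) − (-0.30)(-0.05) = 0.7450
  C_23 = −[(0.80)(-0.20) − (-0.30)(-0.05)] = 0.1750
  C_31 = (-0.30)(-0.20) − (-0.30)(0.65) = 0.2550
  C_32 = −[(0.80)(-0.20) − (-0.30)(-0.20)] = 0.2200
  C_33 = (0.80)(0.65) − (-0.30)(-0.20) = 0.4600
det(I−A) = Σ_j (I−A)_1j·C_1j = (0.80)(0.5775) + (-0.30)(0.2000) + (-0.30)(0.0725) = 0.38025
adj(I−A) = Cᵀ =
  [ 0.5775   0.3450   0.2550]
  [ 0.2000   0.7450   0.2200]
  [ 0.0725   0.1750   0.4600]
(I − A)⁻¹ = adj(I−A) / det(I−A) ≈
  [   1.5187     0.9073     0.6706]
  [   0.5260     1.9592     0.5786]
  [   0.1907     0.4602     1.2097]
The output multiplier for sector j is the column-j sum of the Leontief inverse (I − A)⁻¹ = adj(I−A) / det(I−A).
Column E of adj(I−A): (0.3450, 0.7450, 0.1750); det(I−A) = 0.38025.
m_E = (0.3450 + 0.7450 + 0.1750) / 0.38025 = 1.265 / 0.38025 ≈ 3.327.

m_E = 3.327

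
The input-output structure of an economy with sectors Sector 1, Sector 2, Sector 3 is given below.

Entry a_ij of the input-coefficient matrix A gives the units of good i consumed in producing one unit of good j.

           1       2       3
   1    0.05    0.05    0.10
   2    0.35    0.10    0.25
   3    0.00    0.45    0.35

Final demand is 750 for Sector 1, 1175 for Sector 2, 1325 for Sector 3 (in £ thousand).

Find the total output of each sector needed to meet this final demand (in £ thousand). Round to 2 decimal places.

I − A =
  [   0.95    -0.05    -0.10]
  [  -0.35     0.90    -0.25]
  [   0.00    -0.45     0.65]
Cofactors of I−A, C_ij = (−1)^(i+j)·(minor ij) (rows/columns in the sector order above):
  C_11 = (0.90)(0.65) − (-0.25)(-0.45) = 0.4725
  C_12 = −[(-0.35)(0.65) − (-0.25)(0.00)] = 0.2275
  C_13 = (-0.35)(-0.45) − (0.90)(0.00) = 0.1575
  C_21 = −[(-0.05)(0.65) − (-0.10)(-0.45)] = 0.0775
  C_22 = (0.95)(0.65) − (-0.10)(0.00) = 0.6175
  C_23 = −[(0.95)(-0.45) − (-0.05)(0.00)] = 0.4275
  C_31 = (-0.05)(-0.25) − (-0.10)(0.90) = 0.1025
  C_32 = −[(0.95)(-0.25) − (-0.10)(-0.35)] = 0.2725
  C_33 = (0.95)(0.90) − (-0.05)(-0.35) = 0.8375
det(I−A) = Σ_j (I−A)_1j·C_1j = (0.95)(0.4725) + (-0.05)(0.2275) + (-0.10)(0.1575) = 0.42175
adj(I−A) = Cᵀ =
  [ 0.4725   0.0775   0.1025]
  [ 0.2275   0.6175   0.2725]
  [ 0.1575   0.4275   0.8375]
(I − A)⁻¹ = adj(I−A) / det(I−A) ≈
  [   1.1203     0.1838     0.2430]
  [   0.5394     1.4641     0.6461]
  [   0.3734     1.0136     1.9858]
x = (I − A)⁻¹ d = adj(I−A)·d / det(I−A), with det(I−A) = 0.42175:
  x_1 = (0.4725·750 + 0.0775·1175 + 0.1025·1325) / 0.42175 = 581.25 / 0.42175 ≈ 1378.19
  x_2 = (0.2275·750 + 0.6175·1175 + 0.2725·1325) / 0.42175 = 1257.25 / 0.42175 ≈ 2981.03
  x_3 = (0.1575·750 + 0.4275·1175 + 0.8375·1325) / 0.42175 = 1730.125 / 0.42175 ≈ 4102.25

x_1 = 1378.19, x_2 = 2981.03, x_3 = 4102.25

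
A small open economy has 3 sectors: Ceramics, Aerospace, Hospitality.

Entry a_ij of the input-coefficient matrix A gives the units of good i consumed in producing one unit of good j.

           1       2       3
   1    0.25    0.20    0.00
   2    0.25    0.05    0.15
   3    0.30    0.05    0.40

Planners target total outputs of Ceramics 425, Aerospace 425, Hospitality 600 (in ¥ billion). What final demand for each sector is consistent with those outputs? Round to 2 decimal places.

d_1 = 233.75, d_2 = 207.50, d_3 = 211.25

I − A =
  [   0.75    -0.20     0.00]
  [  -0.25     0.95    -0.15]
  [  -0.30    -0.05     0.60]
d = (I − A) x:
  d_1 = (+0.75)·425 + (-0.20)·425 + (+0.00)·600 = 233.75
  d_2 = (-0.25)·425 + (+0.95)·425 + (-0.15)·600 = 207.50
  d_3 = (-0.30)·425 + (-0.05)·425 + (+0.60)·600 = 211.25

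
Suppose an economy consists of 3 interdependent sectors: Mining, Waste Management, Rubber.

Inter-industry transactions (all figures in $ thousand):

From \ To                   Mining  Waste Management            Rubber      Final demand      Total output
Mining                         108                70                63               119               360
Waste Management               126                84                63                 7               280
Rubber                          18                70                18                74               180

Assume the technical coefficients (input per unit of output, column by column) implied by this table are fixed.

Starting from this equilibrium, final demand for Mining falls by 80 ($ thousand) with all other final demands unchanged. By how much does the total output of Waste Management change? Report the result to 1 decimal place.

Δx_W = -104.8

Technical coefficients a_ij = z_ij / X_j:
  a_MM = 108/360 = 0.30, a_WM = 126/360 = 0.35, a_RM = 18/360 = 0.05
  a_MW = 70/280 = 0.25, a_WW = 84/280 = 0.30, a_RW = 70/280 = 0.25
  a_MR = 63/180 = 0.35, a_WR = 63/180 = 0.35, a_RR = 18/180 = 0.10
I − A =
  [   0.70    -0.25    -0.35]
  [  -0.35     0.70    -0.35]
  [  -0.05    -0.25     0.90]
Cofactors of I−A, C_ij = (−1)^(i+j)·(minor ij) (rows/columns in the sector order above):
  C_11 = (0.70)(0.90) − (-0.35)(-0.25) = 0.5425
  C_12 = −[(-0.35)(0.90) − (-0.35)(-0.05)] = 0.3325
  C_13 = (-0.35)(-0.25) − (0.70)(-0.05) = 0.1225
  C_21 = −[(-0.25)(0.90) − (-0.35)(-0.25)] = 0.3125
  C_22 = (0.70)(0.90) − (-0.35)(-0.05) = 0.6125
  C_23 = −[(0.70)(-0.25) − (-0.25)(-0.05)] = 0.1875
  C_31 = (-0.25)(-0.35) − (-0.35)(0.70) = 0.3325
  C_32 = −[(0.70)(-0.35) − (-0.35)(-0.35)] = 0.3675
  C_33 = (0.70)(0.70) − (-0.25)(-0.35) = 0.4025
det(I−A) = Σ_j (I−A)_1j·C_1j = (0.70)(0.5425) + (-0.25)(0.3325) + (-0.35)(0.1225) = 0.25375
adj(I−A) = Cᵀ =
  [ 0.5425   0.3125   0.3325]
  [ 0.3325   0.6125   0.3675]
  [ 0.1225   0.1875   0.4025]
(I − A)⁻¹ = adj(I−A) / det(I−A) ≈
  [   2.1379     1.2315     1.3103]
  [   1.3103     2.4138     1.4483]
  [   0.4828     0.7389     1.5862]
Δx = (I − A)⁻¹ Δd with Δd having -80 in the Mining component and 0 elsewhere.
So Δx_W = L_WM · (-80), where L_WM = adj(I−A)_WM / det(I−A) = 0.3325 / 0.25375.
Δx_W = 0.3325 × (-80) / 0.25375 = -26.60 / 0.25375 ≈ -104.8.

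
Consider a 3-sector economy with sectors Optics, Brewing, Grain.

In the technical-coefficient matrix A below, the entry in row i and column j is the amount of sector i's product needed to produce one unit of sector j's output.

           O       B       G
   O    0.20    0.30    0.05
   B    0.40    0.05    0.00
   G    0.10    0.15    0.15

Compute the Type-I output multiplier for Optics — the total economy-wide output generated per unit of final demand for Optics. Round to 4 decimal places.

m_O = 2.4289

I − A =
  [   0.80    -0.30    -0.05]
  [  -0.40     0.95     0.00]
  [  -0.10    -0.15     0.85]
Cofactors of I−A, C_ij = (−1)^(i+j)·(minor ij) (rows/columns in the sector order above):
  C_11 = (0.95)(0.85) − (0.00)(-0.15) = 0.8075
  C_12 = −[(-0.40)(0.85) − (0.00)(-0.10)] = 0.3400
  C_13 = (-0.40)(-0.15) − (0.95)(-0.10) = 0.1550
  C_21 = −[(-0.30)(0.85) − (-0.05)(-0.15)] = 0.2625
  C_22 = (0.80)(0.85) − (-0.05)(-0.10) = 0.6750
  C_23 = −[(0.80)(-0.15) − (-0.30)(-0.10)] = 0.1500
  C_31 = (-0.30)(0.00) − (-0.05)(0.95) = 0.0475
  C_32 = −[(0.80)(0.00) − (-0.05)(-0.40)] = 0.0200
  C_33 = (0.80)(0.95) − (-0.30)(-0.40) = 0.6400
det(I−A) = Σ_j (I−A)_1j·C_1j = (0.80)(0.8075) + (-0.30)(0.3400) + (-0.05)(0.1550) = 0.53625
adj(I−A) = Cᵀ =
  [ 0.8075   0.2625   0.0475]
  [ 0.3400   0.6750   0.0200]
  [ 0.1550   0.1500   0.6400]
(I − A)⁻¹ = adj(I−A) / det(I−A) ≈
  [   1.50583     0.48951     0.08858]
  [   0.63403     1.25874     0.03730]
  [   0.28904     0.27972     1.19347]
The output multiplier for sector j is the column-j sum of the Leontief inverse (I − A)⁻¹ = adj(I−A) / det(I−A).
Column O of adj(I−A): (0.8075, 0.3400, 0.1550); det(I−A) = 0.53625.
m_O = (0.8075 + 0.3400 + 0.1550) / 0.53625 = 1.3025 / 0.53625 ≈ 2.4289.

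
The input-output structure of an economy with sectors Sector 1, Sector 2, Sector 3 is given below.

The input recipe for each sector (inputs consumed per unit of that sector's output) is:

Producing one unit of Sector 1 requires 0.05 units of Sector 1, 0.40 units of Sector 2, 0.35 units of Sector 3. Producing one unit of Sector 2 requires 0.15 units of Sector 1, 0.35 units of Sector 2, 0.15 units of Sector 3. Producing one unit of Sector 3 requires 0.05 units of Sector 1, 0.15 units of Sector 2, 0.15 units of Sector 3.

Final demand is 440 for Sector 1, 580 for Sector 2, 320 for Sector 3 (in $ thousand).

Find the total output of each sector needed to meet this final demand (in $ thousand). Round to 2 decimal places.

x_1 = 764.90, x_2 = 1587.22, x_3 = 971.53

I − A =
  [   0.95    -0.15    -0.05]
  [  -0.40     0.65    -0.15]
  [  -0.35    -0.15     0.85]
Cofactors of I−A, C_ij = (−1)^(i+j)·(minor ij) (rows/columns in the sector order above):
  C_11 = (0.65)(0.85) − (-0.15)(-0.15) = 0.5300
  C_12 = −[(-0.40)(0.85) − (-0.15)(-0.35)] = 0.3925
  C_13 = (-0.40)(-0.15) − (0.65)(-0.35) = 0.2875
  C_21 = −[(-0.15)(0.85) − (-0.05)(-0.15)] = 0.1350
  C_22 = (0.95)(0.85) − (-0.05)(-0.35) = 0.7900
  C_23 = −[(0.95)(-0.15) − (-0.15)(-0.35)] = 0.1950
  C_31 = (-0.15)(-0.15) − (-0.05)(0.65) = 0.0550
  C_32 = −[(0.95)(-0.15) − (-0.05)(-0.40)] = 0.1625
  C_33 = (0.95)(0.65) − (-0.15)(-0.40) = 0.5575
det(I−A) = Σ_j (I−A)_1j·C_1j = (0.95)(0.5300) + (-0.15)(0.3925) + (-0.05)(0.2875) = 0.43025
adj(I−A) = Cᵀ =
  [ 0.5300   0.1350   0.0550]
  [ 0.3925   0.7900   0.1625]
  [ 0.2875   0.1950   0.5575]
(I − A)⁻¹ = adj(I−A) / det(I−A) ≈
  [   1.2318     0.3138     0.1278]
  [   0.9123     1.8361     0.3777]
  [   0.6682     0.4532     1.2958]
x = (I − A)⁻¹ d = adj(I−A)·d / det(I−A), with det(I−A) = 0.43025:
  x_1 = (0.5300·440 + 0.1350·580 + 0.0550·320) / 0.43025 = 329.10 / 0.43025 ≈ 764.90
  x_2 = (0.3925·440 + 0.7900·580 + 0.1625·320) / 0.43025 = 682.90 / 0.43025 ≈ 1587.22
  x_3 = (0.2875·440 + 0.1950·580 + 0.5575·320) / 0.43025 = 418.00 / 0.43025 ≈ 971.53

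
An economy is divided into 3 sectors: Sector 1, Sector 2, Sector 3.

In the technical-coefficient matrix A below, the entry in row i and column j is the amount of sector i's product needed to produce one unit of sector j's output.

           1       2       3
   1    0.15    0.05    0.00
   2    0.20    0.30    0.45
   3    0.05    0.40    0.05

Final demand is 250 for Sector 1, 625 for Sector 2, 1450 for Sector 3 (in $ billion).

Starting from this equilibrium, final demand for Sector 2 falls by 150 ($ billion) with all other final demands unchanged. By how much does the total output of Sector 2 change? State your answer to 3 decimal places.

I − A =
  [   0.85    -0.05     0.00]
  [  -0.20     0.70    -0.45]
  [  -0.05    -0.40     0.95]
Cofactors of I−A, C_ij = (−1)^(i+j)·(minor ij) (rows/columns in the sector order above):
  C_11 = (0.70)(0.95) − (-0.45)(-0.40) = 0.4850
  C_12 = −[(-0.20)(0.95) − (-0.45)(-0.05)] = 0.2125
  C_13 = (-0.20)(-0.40) − (0.70)(-0.05) = 0.1150
  C_21 = −[(-0.05)(0.95) − (0.00)(-0.40)] = 0.0475
  C_22 = (0.85)(0.95) − (0.00)(-0.05) = 0.8075
  C_23 = −[(0.85)(-0.40) − (-0.05)(-0.05)] = 0.3425
  C_31 = (-0.05)(-0.45) − (0.00)(0.70) = 0.0225
  C_32 = −[(0.85)(-0.45) − (0.00)(-0.20)] = 0.3825
  C_33 = (0.85)(0.70) − (-0.05)(-0.20) = 0.5850
det(I−A) = Σ_j (I−A)_1j·C_1j = (0.85)(0.4850) + (-0.05)(0.2125) + (0.00)(0.1150) = 0.401625
adj(I−A) = Cᵀ =
  [ 0.4850   0.0475   0.0225]
  [ 0.2125   0.8075   0.3825]
  [ 0.1150   0.3425   0.5850]
(I − A)⁻¹ = adj(I−A) / det(I−A) ≈
  [   1.2076     0.1183     0.0560]
  [   0.5291     2.0106     0.9524]
  [   0.2863     0.8528     1.4566]
Δx = (I − A)⁻¹ Δd with Δd having -150 in the Sector 2 component and 0 elsewhere.
So Δx_2 = L_22 · (-150), where L_22 = adj(I−A)_22 / det(I−A) = 0.8075 / 0.401625.
Δx_2 = 0.8075 × (-150) / 0.401625 = -121.125 / 0.401625 ≈ -301.587.

Δx_2 = -301.587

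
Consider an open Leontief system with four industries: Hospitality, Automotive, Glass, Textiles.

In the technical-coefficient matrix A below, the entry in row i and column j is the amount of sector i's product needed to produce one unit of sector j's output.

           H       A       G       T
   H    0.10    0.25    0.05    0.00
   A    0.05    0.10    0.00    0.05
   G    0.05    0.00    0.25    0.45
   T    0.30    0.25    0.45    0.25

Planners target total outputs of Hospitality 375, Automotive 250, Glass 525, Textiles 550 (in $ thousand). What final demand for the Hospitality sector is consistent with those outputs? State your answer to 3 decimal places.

I − A =
  [   0.90    -0.25    -0.05     0.00]
  [  -0.05     0.90     0.00    -0.05]
  [  -0.05     0.00     0.75    -0.45]
  [  -0.30    -0.25    -0.45     0.75]
d = (I − A) x:
  d_H = (+0.90)·375 + (-0.25)·250 + (-0.05)·525 + (+0.00)·550 = 248.750
  d_A = (-0.05)·375 + (+0.90)·250 + (+0.00)·525 + (-0.05)·550 = 178.750
  d_G = (-0.05)·375 + (+0.00)·250 + (+0.75)·525 + (-0.45)·550 = 127.500
  d_T = (-0.30)·375 + (-0.25)·250 + (-0.45)·525 + (+0.75)·550 = 1.250

d_H = 248.750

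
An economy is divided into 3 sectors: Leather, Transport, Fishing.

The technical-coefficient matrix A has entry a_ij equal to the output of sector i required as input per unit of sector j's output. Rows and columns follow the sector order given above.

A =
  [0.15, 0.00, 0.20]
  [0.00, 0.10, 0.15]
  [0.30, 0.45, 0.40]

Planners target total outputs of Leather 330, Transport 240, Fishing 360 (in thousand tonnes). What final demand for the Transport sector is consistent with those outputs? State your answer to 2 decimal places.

I − A =
  [   0.85     0.00    -0.20]
  [   0.00     0.90    -0.15]
  [  -0.30    -0.45     0.60]
d = (I − A) x:
  d_L = (+0.85)·330 + (+0.00)·240 + (-0.20)·360 = 208.50
  d_T = (+0.00)·330 + (+0.90)·240 + (-0.15)·360 = 162.00
  d_F = (-0.30)·330 + (-0.45)·240 + (+0.60)·360 = 9.00

d_T = 162.00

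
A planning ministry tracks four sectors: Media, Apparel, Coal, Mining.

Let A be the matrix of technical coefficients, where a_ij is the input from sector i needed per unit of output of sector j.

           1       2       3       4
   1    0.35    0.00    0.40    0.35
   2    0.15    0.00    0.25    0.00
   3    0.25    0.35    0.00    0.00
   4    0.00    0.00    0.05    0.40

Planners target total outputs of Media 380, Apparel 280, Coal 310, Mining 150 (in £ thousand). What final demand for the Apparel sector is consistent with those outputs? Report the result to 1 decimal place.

I − A =
  [   0.65     0.00    -0.40    -0.35]
  [  -0.15     1.00    -0.25     0.00]
  [  -0.25    -0.35     1.00     0.00]
  [   0.00     0.00    -0.05     0.60]
d = (I − A) x:
  d_1 = (+0.65)·380 + (+0.00)·280 + (-0.40)·310 + (-0.35)·150 = 70.5
  d_2 = (-0.15)·380 + (+1.00)·280 + (-0.25)·310 + (+0.00)·150 = 145.5
  d_3 = (-0.25)·380 + (-0.35)·280 + (+1.00)·310 + (+0.00)·150 = 117.0
  d_4 = (+0.00)·380 + (+0.00)·280 + (-0.05)·310 + (+0.60)·150 = 74.5

d_2 = 145.5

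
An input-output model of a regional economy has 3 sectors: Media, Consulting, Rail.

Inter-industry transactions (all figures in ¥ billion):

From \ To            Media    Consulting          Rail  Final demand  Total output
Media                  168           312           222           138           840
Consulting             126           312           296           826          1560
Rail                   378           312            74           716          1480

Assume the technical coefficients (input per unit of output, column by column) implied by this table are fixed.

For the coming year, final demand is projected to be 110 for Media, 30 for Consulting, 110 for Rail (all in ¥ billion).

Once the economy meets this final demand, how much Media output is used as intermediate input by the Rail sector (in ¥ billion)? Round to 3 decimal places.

z_MR = 37.420

Technical coefficients a_ij = z_ij / X_j:
  a_MM = 168/840 = 0.20, a_CM = 126/840 = 0.15, a_RM = 378/840 = 0.45
  a_MC = 312/1560 = 0.20, a_CC = 312/1560 = 0.20, a_RC = 312/1560 = 0.20
  a_MR = 222/1480 = 0.15, a_CR = 296/1480 = 0.20, a_RR = 74/1480 = 0.05
I − A =
  [   0.80    -0.20    -0.15]
  [  -0.15     0.80    -0.20]
  [  -0.45    -0.20     0.95]
Cofactors of I−A, C_ij = (−1)^(i+j)·(minor ij) (rows/columns in the sector order above):
  C_11 = (0.80)(0.95) − (-0.20)(-0.20) = 0.7200
  C_12 = −[(-0.15)(0.95) − (-0.20)(-0.45)] = 0.2325
  C_13 = (-0.15)(-0.20) − (0.80)(-0.45) = 0.3900
  C_21 = −[(-0.20)(0.95) − (-0.15)(-0.20)] = 0.2200
  C_22 = (0.80)(0.95) − (-0.15)(-0.45) = 0.6925
  C_23 = −[(0.80)(-0.20) − (-0.20)(-0.45)] = 0.2500
  C_31 = (-0.20)(-0.20) − (-0.15)(0.80) = 0.1600
  C_32 = −[(0.80)(-0.20) − (-0.15)(-0.15)] = 0.1825
  C_33 = (0.80)(0.80) − (-0.20)(-0.15) = 0.6100
det(I−A) = Σ_j (I−A)_1j·C_1j = (0.80)(0.7200) + (-0.20)(0.2325) + (-0.15)(0.3900) = 0.4710
adj(I−A) = Cᵀ =
  [ 0.7200   0.2200   0.1600]
  [ 0.2325   0.6925   0.1825]
  [ 0.3900   0.2500   0.6100]
(I − A)⁻¹ = adj(I−A) / det(I−A) ≈
  [   1.5287     0.4671     0.3397]
  [   0.4936     1.4703     0.3875]
  [   0.8280     0.5308     1.2951]
First solve x = (I − A)⁻¹ d = adj(I−A)·d / det(I−A); in particular x_R = (0.3900·110 + 0.2500·30 + 0.6100·110) / 0.4710 = 117.50 / 0.4710 ≈ 249.46921.
Intermediate flow from M to R: z_MR = a_MR · x_R = 0.15 × 117.50 / 0.4710 = 17.625 / 0.4710 ≈ 37.420.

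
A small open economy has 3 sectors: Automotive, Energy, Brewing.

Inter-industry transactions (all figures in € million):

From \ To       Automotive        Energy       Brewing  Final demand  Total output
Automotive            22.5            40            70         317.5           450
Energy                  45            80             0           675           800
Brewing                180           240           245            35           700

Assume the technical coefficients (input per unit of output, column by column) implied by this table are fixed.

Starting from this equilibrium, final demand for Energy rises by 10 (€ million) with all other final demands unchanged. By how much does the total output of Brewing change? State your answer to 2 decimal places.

Technical coefficients a_ij = z_ij / X_j:
  a_AA = 22.5/450 = 0.05, a_EA = 45/450 = 0.10, a_BA = 180/450 = 0.40
  a_AE = 40/800 = 0.05, a_EE = 80/800 = 0.10, a_BE = 240/800 = 0.30
  a_AB = 70/700 = 0.10, a_EB = 0/700 = 0.00, a_BB = 245/700 = 0.35
I − A =
  [   0.95    -0.05    -0.10]
  [  -0.10     0.90     0.00]
  [  -0.40    -0.30     0.65]
Cofactors of I−A, C_ij = (−1)^(i+j)·(minor ij) (rows/columns in the sector order above):
  C_11 = (0.90)(0.65) − (0.00)(-0.30) = 0.5850
  C_12 = −[(-0.10)(0.65) − (0.00)(-0.40)] = 0.0650
  C_13 = (-0.10)(-0.30) − (0.90)(-0.40) = 0.3900
  C_21 = −[(-0.05)(0.65) − (-0.10)(-0.30)] = 0.0625
  C_22 = (0.95)(0.65) − (-0.10)(-0.40) = 0.5775
  C_23 = −[(0.95)(-0.30) − (-0.05)(-0.40)] = 0.3050
  C_31 = (-0.05)(0.00) − (-0.10)(0.90) = 0.0900
  C_32 = −[(0.95)(0.00) − (-0.10)(-0.10)] = 0.0100
  C_33 = (0.95)(0.90) − (-0.05)(-0.10) = 0.8500
det(I−A) = Σ_j (I−A)_1j·C_1j = (0.95)(0.5850) + (-0.05)(0.0650) + (-0.10)(0.3900) = 0.5135
adj(I−A) = Cᵀ =
  [ 0.5850   0.0625   0.0900]
  [ 0.0650   0.5775   0.0100]
  [ 0.3900   0.3050   0.8500]
(I − A)⁻¹ = adj(I−A) / det(I−A) ≈
  [   1.1392     0.1217     0.1753]
  [   0.1266     1.1246     0.0195]
  [   0.7595     0.5940     1.6553]
Δx = (I − A)⁻¹ Δd with Δd having +10 in the Energy component and 0 elsewhere.
So Δx_B = L_BE · (+10), where L_BE = adj(I−A)_BE / det(I−A) = 0.3050 / 0.5135.
Δx_B = 0.3050 × (+10) / 0.5135 = 3.05 / 0.5135 ≈ 5.94.

Δx_B = 5.94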